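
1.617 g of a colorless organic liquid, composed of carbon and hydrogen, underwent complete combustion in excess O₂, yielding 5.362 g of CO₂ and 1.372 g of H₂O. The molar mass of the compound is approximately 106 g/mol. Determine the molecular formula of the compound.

mol C = 5.362 g CO₂ ÷ 44.009 g/mol = 0.12184 mol
mol H = 2 × 1.372 g H₂O ÷ 18.015 g/mol = 0.15232 mol
Divide by the smallest (0.12184 mol): C 1.000, H 1.250
Multiplying each by 4 gives whole numbers: C 4.00, H 5.00
Empirical formula: C4H5
Empirical-formula mass = 53.08 g/mol; 106 ÷ 53.08 ≈ 2, so the molecular formula is C8H10.

C8H10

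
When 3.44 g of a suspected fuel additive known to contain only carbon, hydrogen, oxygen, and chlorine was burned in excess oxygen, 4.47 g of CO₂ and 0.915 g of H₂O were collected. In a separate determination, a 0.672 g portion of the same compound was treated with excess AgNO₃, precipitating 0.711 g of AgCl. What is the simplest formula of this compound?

C4H4ClO3

mol C = 4.47 g CO₂ ÷ 44.009 g/mol = 0.1016 mol
mol H = 2 × 0.915 g H₂O ÷ 18.015 g/mol = 0.1016 mol
From the AgCl data: mol Cl per gram of compound = (0.711 ÷ 143.318) ÷ 0.672 = 0.007382 mol/g, so in the 3.44 g combustion sample mol Cl = 0.02540 mol
mass O = 3.44 − (1.220 + 0.1024 + 0.9003) = 1.217 g → mol O = 1.217 ÷ 15.999 = 0.07609 mol
Divide by the smallest (0.02540 mol): C 4.000, H 4.000, Cl 1.000, O 2.996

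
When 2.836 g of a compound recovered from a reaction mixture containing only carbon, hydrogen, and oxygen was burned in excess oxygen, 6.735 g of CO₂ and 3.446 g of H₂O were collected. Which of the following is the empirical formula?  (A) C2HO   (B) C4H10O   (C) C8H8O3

mol C = 6.735 g CO₂ ÷ 44.009 g/mol = 0.15304 mol
mol H = 2 × 3.446 g H₂O ÷ 18.015 g/mol = 0.38257 mol
mass O = 2.836 − (1.8381 + 0.38563) = 0.61224 g → mol O = 0.61224 ÷ 15.999 = 0.038268 mol
Divide by the smallest (0.038268 mol): C 3.999, H 9.997, O 1.000

(B) C4H10O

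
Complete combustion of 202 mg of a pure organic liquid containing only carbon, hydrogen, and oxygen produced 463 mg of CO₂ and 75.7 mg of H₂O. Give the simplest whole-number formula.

C5H4O2

mol C = 0.463 g CO₂ ÷ 44.009 g/mol = 0.01052 mol
mol H = 2 × 0.0757 g H₂O ÷ 18.015 g/mol = 0.008404 mol
mass O = 0.202 − (0.1264 + 0.008471) = 0.06717 g → mol O = 0.06717 ÷ 15.999 = 0.004198 mol
Divide by the smallest (0.004198 mol): C 2.506, H 2.002, O 1.000
Multiplying each by 2 gives whole numbers: C 5.01, H 4.00, O 2.00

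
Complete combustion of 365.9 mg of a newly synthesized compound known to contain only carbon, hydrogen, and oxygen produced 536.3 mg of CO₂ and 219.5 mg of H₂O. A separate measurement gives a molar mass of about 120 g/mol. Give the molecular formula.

mol C = 0.5363 g CO₂ ÷ 44.009 g/mol = 0.012186 mol
mol H = 2 × 0.2195 g H₂O ÷ 18.015 g/mol = 0.024369 mol
mass O = 0.3659 − (0.14637 + 0.024564) = 0.19497 g → mol O = 0.19497 ÷ 15.999 = 0.012186 mol
Divide by the smallest (0.012186 mol): C 1.000, H 2.000, O 1.000
Empirical formula: CH2O
Empirical-formula mass = 30.03 g/mol; 120 ÷ 30.03 ≈ 4, so the molecular formula is C4H8O4.

C4H8O4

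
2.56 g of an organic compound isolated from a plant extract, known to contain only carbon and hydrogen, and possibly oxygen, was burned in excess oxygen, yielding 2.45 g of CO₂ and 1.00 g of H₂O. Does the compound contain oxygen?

yes

mol C = 2.45 g CO₂ ÷ 44.009 g/mol = 0.05567 mol
mol H = 2 × 1.00 g H₂O ÷ 18.015 g/mol = 0.1110 mol
C and H account for only 0.7806 g of the 2.56 g sample; the remaining 1.779 g must be oxygen.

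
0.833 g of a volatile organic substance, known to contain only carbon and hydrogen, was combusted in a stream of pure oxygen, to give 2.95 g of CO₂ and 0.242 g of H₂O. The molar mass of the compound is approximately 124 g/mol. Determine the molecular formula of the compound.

mol C = 2.95 g CO₂ ÷ 44.009 g/mol = 0.06703 mol
mol H = 2 × 0.242 g H₂O ÷ 18.015 g/mol = 0.02687 mol
Divide by the smallest (0.02687 mol): C 2.495, H 1.000
Multiplying each by 2 gives whole numbers: C 4.99, H 2.00
Empirical formula: C5H2
Empirical-formula mass = 62.07 g/mol; 124 ÷ 62.07 ≈ 2, so the molecular formula is C10H4.

C10H4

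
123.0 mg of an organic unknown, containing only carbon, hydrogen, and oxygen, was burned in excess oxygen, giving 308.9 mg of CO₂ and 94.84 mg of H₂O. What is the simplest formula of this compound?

mol C = 0.3089 g CO₂ ÷ 44.009 g/mol = 0.0070190 mol
mol H = 2 × 0.09484 g H₂O ÷ 18.015 g/mol = 0.010529 mol
mass O = 0.1230 − (0.084305 + 0.010613) = 0.028081 g → mol O = 0.028081 ÷ 15.999 = 0.0017552 mol
Divide by the smallest (0.0017552 mol): C 3.999, H 5.999, O 1.000

C4H6O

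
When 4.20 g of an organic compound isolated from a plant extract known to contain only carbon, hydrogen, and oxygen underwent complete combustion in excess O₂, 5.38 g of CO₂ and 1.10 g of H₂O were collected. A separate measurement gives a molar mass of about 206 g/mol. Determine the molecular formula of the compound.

mol C = 5.38 g CO₂ ÷ 44.009 g/mol = 0.1222 mol
mol H = 2 × 1.10 g H₂O ÷ 18.015 g/mol = 0.1221 mol
mass O = 4.20 − (1.468 + 0.1231) = 2.609 g → mol O = 2.609 ÷ 15.999 = 0.1630 mol
Divide by the smallest (0.1221 mol): C 1.001, H 1.000, O 1.335
Multiplying each by 3 gives whole numbers: C 3.00, H 3.00, O 4.01
Empirical formula: C3H3O4
Empirical-formula mass = 103.05 g/mol; 206 ÷ 103.05 ≈ 2, so the molecular formula is C6H6O8.

C6H6O8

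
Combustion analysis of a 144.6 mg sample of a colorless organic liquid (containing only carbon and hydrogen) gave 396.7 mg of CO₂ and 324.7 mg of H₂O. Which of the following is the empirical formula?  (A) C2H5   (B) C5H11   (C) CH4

mol C = 0.3967 g CO₂ ÷ 44.009 g/mol = 0.0090141 mol
mol H = 2 × 0.3247 g H₂O ÷ 18.015 g/mol = 0.036048 mol
Divide by the smallest (0.0090141 mol): C 1.000, H 3.999

(C) CH4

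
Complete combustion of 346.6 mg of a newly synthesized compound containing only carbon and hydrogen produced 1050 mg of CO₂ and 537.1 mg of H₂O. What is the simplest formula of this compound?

mol C = 1.050 g CO₂ ÷ 44.009 g/mol = 0.023859 mol
mol H = 2 × 0.5371 g H₂O ÷ 18.015 g/mol = 0.059628 mol
Divide by the smallest (0.023859 mol): C 1.000, H 2.499
Multiplying each by 2 gives whole numbers: C 2.00, H 5.00

C2H5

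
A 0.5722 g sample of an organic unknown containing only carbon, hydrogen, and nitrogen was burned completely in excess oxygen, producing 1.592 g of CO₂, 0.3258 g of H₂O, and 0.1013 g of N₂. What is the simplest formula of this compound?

mol C = 1.592 g CO₂ ÷ 44.009 g/mol = 0.036174 mol
mol H = 2 × 0.3258 g H₂O ÷ 18.015 g/mol = 0.036170 mol
mol N = 2 × 0.1013 g N₂ ÷ 28.014 g/mol = 0.0072321 mol
Divide by the smallest (0.0072321 mol): C 5.002, H 5.001, N 1.000

C5H5N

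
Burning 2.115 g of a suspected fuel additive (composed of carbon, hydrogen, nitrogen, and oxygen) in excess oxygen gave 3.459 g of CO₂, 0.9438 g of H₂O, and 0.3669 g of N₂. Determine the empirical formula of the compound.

C9H12N3O5

mol C = 3.459 g CO₂ ÷ 44.009 g/mol = 0.078598 mol
mol H = 2 × 0.9438 g H₂O ÷ 18.015 g/mol = 0.10478 mol
mol N = 2 × 0.3669 g N₂ ÷ 28.014 g/mol = 0.026194 mol
mass O = 2.115 − (0.94404 + 0.10562 + 0.36690) = 0.69845 g → mol O = 0.69845 ÷ 15.999 = 0.043656 mol
Divide by the smallest (0.026194 mol): C 3.001, H 4.000, N 1.000, O 1.667
Multiplying each by 3 gives whole numbers: C 9.00, H 12.00, N 3.00, O 5.00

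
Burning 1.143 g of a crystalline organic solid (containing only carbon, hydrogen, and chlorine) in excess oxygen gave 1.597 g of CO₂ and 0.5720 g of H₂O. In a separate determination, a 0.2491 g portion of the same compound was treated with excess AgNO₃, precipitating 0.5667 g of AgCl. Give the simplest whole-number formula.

C4H7Cl2

mol C = 1.597 g CO₂ ÷ 44.009 g/mol = 0.036288 mol
mol H = 2 × 0.5720 g H₂O ÷ 18.015 g/mol = 0.063503 mol
From the AgCl data: mol Cl per gram of compound = (0.5667 ÷ 143.318) ÷ 0.2491 = 0.015874 mol/g, so in the 1.143 g combustion sample mol Cl = 0.018144 mol
Divide by the smallest (0.018144 mol): C 2.000, H 3.500, Cl 1.000
Multiplying each by 2 gives whole numbers: C 4.00, H 7.00, Cl 2.00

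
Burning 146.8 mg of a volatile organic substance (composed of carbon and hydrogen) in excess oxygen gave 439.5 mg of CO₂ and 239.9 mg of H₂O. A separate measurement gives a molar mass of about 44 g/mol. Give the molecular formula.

C3H8

mol C = 0.4395 g CO₂ ÷ 44.009 g/mol = 0.0099866 mol
mol H = 2 × 0.2399 g H₂O ÷ 18.015 g/mol = 0.026633 mol
Divide by the smallest (0.0099866 mol): C 1.000, H 2.667
Multiplying each by 3 gives whole numbers: C 3.00, H 8.00
Empirical formula: C3H8
Empirical-formula mass = 44.10 g/mol; 44 ÷ 44.10 ≈ 1, so the molecular formula is C3H8.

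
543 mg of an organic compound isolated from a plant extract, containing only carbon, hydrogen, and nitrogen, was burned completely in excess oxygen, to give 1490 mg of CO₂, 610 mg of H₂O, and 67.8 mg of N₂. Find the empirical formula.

mol C = 1.49 g CO₂ ÷ 44.009 g/mol = 0.03386 mol
mol H = 2 × 0.610 g H₂O ÷ 18.015 g/mol = 0.06772 mol
mol N = 2 × 0.0678 g N₂ ÷ 28.014 g/mol = 0.004840 mol
Divide by the smallest (0.004840 mol): C 6.995, H 13.991, N 1.000

C7H14N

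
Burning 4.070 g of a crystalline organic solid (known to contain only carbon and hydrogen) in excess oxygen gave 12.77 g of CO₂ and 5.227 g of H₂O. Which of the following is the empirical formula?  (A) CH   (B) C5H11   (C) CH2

mol C = 12.77 g CO₂ ÷ 44.009 g/mol = 0.29017 mol
mol H = 2 × 5.227 g H₂O ÷ 18.015 g/mol = 0.58029 mol
Divide by the smallest (0.29017 mol): C 1.000, H 2.000

(C) CH2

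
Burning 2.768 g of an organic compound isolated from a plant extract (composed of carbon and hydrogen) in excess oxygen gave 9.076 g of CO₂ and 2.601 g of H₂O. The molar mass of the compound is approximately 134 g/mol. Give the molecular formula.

mol C = 9.076 g CO₂ ÷ 44.009 g/mol = 0.20623 mol
mol H = 2 × 2.601 g H₂O ÷ 18.015 g/mol = 0.28876 mol
Divide by the smallest (0.20623 mol): C 1.000, H 1.400
Multiplying each by 5 gives whole numbers: C 5.00, H 7.00
Empirical formula: C5H7
Empirical-formula mass = 67.11 g/mol; 134 ÷ 67.11 ≈ 2, so the molecular formula is C10H14.

C10H14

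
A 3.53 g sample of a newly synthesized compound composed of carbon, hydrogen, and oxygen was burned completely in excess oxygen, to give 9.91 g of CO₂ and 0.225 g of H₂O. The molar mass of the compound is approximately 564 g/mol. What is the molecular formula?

C36H4O8

mol C = 9.91 g CO₂ ÷ 44.009 g/mol = 0.2252 mol
mol H = 2 × 0.225 g H₂O ÷ 18.015 g/mol = 0.02498 mol
mass O = 3.53 − (2.705 + 0.02518) = 0.8002 g → mol O = 0.8002 ÷ 15.999 = 0.05001 mol
Divide by the smallest (0.02498 mol): C 9.015, H 1.000, O 2.002
Empirical formula: C9HO2
Empirical-formula mass = 141.10 g/mol; 564 ÷ 141.10 ≈ 4, so the molecular formula is C36H4O8.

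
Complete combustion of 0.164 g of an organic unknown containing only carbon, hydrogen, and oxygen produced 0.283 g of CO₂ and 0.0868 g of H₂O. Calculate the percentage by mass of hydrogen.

mol C = 0.283 g CO₂ ÷ 44.009 g/mol = 0.006431 mol
mol H = 2 × 0.0868 g H₂O ÷ 18.015 g/mol = 0.009636 mol
mass O = 0.164 − (0.07724 + 0.009714) = 0.07705 g → mol O = 0.07705 ÷ 15.999 = 0.004816 mol
mass % H = 0.009714 g ÷ 0.164 g × 100%

5.9%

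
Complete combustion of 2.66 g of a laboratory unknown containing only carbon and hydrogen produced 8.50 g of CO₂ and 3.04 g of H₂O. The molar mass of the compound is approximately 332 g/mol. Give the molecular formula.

mol C = 8.50 g CO₂ ÷ 44.009 g/mol = 0.1931 mol
mol H = 2 × 3.04 g H₂O ÷ 18.015 g/mol = 0.3375 mol
Divide by the smallest (0.1931 mol): C 1.000, H 1.747
Multiplying each by 4 gives whole numbers: C 4.00, H 6.99
Empirical formula: C4H7
Empirical-formula mass = 55.10 g/mol; 332 ÷ 55.10 ≈ 6, so the molecular formula is C24H42.

C24H42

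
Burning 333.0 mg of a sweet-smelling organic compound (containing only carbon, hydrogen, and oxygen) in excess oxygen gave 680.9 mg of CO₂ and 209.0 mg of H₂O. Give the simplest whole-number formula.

mol C = 0.6809 g CO₂ ÷ 44.009 g/mol = 0.015472 mol
mol H = 2 × 0.2090 g H₂O ÷ 18.015 g/mol = 0.023203 mol
mass O = 0.3330 − (0.18583 + 0.023389) = 0.12378 g → mol O = 0.12378 ÷ 15.999 = 0.0077367 mol
Divide by the smallest (0.0077367 mol): C 2.000, H 2.999, O 1.000

C2H3O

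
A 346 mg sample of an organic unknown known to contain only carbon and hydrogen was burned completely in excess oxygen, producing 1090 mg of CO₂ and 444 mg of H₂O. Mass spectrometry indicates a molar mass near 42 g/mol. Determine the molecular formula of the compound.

mol C = 1.09 g CO₂ ÷ 44.009 g/mol = 0.02477 mol
mol H = 2 × 0.444 g H₂O ÷ 18.015 g/mol = 0.04929 mol
Divide by the smallest (0.02477 mol): C 1.000, H 1.990
Empirical formula: CH2
Empirical-formula mass = 14.03 g/mol; 42 ÷ 14.03 ≈ 3, so the molecular formula is C3H6.

C3H6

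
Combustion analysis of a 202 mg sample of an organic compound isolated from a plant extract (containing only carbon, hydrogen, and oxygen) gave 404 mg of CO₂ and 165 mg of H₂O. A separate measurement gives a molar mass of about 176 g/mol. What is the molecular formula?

C8H16O4

mol C = 0.404 g CO₂ ÷ 44.009 g/mol = 0.009180 mol
mol H = 2 × 0.165 g H₂O ÷ 18.015 g/mol = 0.01832 mol
mass O = 0.202 − (0.1103 + 0.01846) = 0.07328 g → mol O = 0.07328 ÷ 15.999 = 0.004580 mol
Divide by the smallest (0.004580 mol): C 2.004, H 4.000, O 1.000
Empirical formula: C2H4O
Empirical-formula mass = 44.05 g/mol; 176 ÷ 44.05 ≈ 4, so the molecular formula is C8H16O4.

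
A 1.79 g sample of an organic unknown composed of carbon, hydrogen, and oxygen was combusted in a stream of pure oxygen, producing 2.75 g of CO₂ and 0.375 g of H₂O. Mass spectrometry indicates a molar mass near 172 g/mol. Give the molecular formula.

C6H4O6

mol C = 2.75 g CO₂ ÷ 44.009 g/mol = 0.06249 mol
mol H = 2 × 0.375 g H₂O ÷ 18.015 g/mol = 0.04163 mol
mass O = 1.79 − (0.7505 + 0.04197) = 0.9975 g → mol O = 0.9975 ÷ 15.999 = 0.06235 mol
Divide by the smallest (0.04163 mol): C 1.501, H 1.000, O 1.498
Multiplying each by 2 gives whole numbers: C 3.00, H 2.00, O 3.00
Empirical formula: C3H2O3
Empirical-formula mass = 86.05 g/mol; 172 ÷ 86.05 ≈ 2, so the molecular formula is C6H4O6.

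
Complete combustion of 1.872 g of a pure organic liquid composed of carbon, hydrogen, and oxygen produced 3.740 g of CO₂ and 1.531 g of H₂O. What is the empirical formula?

C2H4O

mol C = 3.740 g CO₂ ÷ 44.009 g/mol = 0.084983 mol
mol H = 2 × 1.531 g H₂O ÷ 18.015 g/mol = 0.16997 mol
mass O = 1.872 − (1.0207 + 0.17133) = 0.67994 g → mol O = 0.67994 ÷ 15.999 = 0.042499 mol
Divide by the smallest (0.042499 mol): C 2.000, H 3.999, O 1.000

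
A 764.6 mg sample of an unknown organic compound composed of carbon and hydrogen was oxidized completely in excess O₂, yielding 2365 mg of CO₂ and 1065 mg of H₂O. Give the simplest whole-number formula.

mol C = 2.365 g CO₂ ÷ 44.009 g/mol = 0.053739 mol
mol H = 2 × 1.065 g H₂O ÷ 18.015 g/mol = 0.11823 mol
Divide by the smallest (0.053739 mol): C 1.000, H 2.200
Multiplying each by 5 gives whole numbers: C 5.00, H 11.00

C5H11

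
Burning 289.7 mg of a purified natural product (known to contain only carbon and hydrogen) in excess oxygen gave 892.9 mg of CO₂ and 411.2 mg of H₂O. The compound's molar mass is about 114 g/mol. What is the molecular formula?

mol C = 0.8929 g CO₂ ÷ 44.009 g/mol = 0.020289 mol
mol H = 2 × 0.4112 g H₂O ÷ 18.015 g/mol = 0.045651 mol
Divide by the smallest (0.020289 mol): C 1.000, H 2.250
Multiplying each by 4 gives whole numbers: C 4.00, H 9.00
Empirical formula: C4H9
Empirical-formula mass = 57.12 g/mol; 114 ÷ 57.12 ≈ 2, so the molecular formula is C8H18.

C8H18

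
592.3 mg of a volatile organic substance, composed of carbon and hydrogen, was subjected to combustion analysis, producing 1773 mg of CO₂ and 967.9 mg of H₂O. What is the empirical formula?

mol C = 1.773 g CO₂ ÷ 44.009 g/mol = 0.040287 mol
mol H = 2 × 0.9679 g H₂O ÷ 18.015 g/mol = 0.10745 mol
Divide by the smallest (0.040287 mol): C 1.000, H 2.667
Multiplying each by 3 gives whole numbers: C 3.00, H 8.00

C3H8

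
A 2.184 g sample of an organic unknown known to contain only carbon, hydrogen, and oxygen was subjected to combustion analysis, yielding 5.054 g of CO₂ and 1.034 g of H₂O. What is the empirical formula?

C8H8O3

mol C = 5.054 g CO₂ ÷ 44.009 g/mol = 0.11484 mol
mol H = 2 × 1.034 g H₂O ÷ 18.015 g/mol = 0.11479 mol
mass O = 2.184 − (1.3793 + 0.11571) = 0.68894 g → mol O = 0.68894 ÷ 15.999 = 0.043062 mol
Divide by the smallest (0.043062 mol): C 2.667, H 2.666, O 1.000
Multiplying each by 3 gives whole numbers: C 8.00, H 8.00, O 3.00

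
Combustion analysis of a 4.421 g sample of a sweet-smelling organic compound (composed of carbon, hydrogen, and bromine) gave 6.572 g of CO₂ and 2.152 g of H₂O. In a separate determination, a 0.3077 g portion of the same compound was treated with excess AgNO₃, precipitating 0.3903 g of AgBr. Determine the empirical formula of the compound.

C5H8Br

mol C = 6.572 g CO₂ ÷ 44.009 g/mol = 0.14933 mol
mol H = 2 × 2.152 g H₂O ÷ 18.015 g/mol = 0.23891 mol
From the AgBr data: mol Br per gram of compound = (0.3903 ÷ 187.772) ÷ 0.3077 = 0.0067552 mol/g, so in the 4.421 g combustion sample mol Br = 0.029865 mol
Divide by the smallest (0.029865 mol): C 5.000, H 8.000, Br 1.000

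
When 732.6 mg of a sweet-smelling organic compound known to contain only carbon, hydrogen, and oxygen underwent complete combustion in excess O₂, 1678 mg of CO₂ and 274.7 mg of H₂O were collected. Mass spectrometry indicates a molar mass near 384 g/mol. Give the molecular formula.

C20H16O8

mol C = 1.678 g CO₂ ÷ 44.009 g/mol = 0.038129 mol
mol H = 2 × 0.2747 g H₂O ÷ 18.015 g/mol = 0.030497 mol
mass O = 0.7326 − (0.45796 + 0.030741) = 0.24390 g → mol O = 0.24390 ÷ 15.999 = 0.015245 mol
Divide by the smallest (0.015245 mol): C 2.501, H 2.001, O 1.000
Multiplying each by 2 gives whole numbers: C 5.00, H 4.00, O 2.00
Empirical formula: C5H4O2
Empirical-formula mass = 96.08 g/mol; 384 ÷ 96.08 ≈ 4, so the molecular formula is C20H16O8.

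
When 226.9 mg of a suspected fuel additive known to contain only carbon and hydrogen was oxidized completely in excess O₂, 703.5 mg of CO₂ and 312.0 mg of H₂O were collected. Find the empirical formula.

mol C = 0.7035 g CO₂ ÷ 44.009 g/mol = 0.015985 mol
mol H = 2 × 0.3120 g H₂O ÷ 18.015 g/mol = 0.034638 mol
Divide by the smallest (0.015985 mol): C 1.000, H 2.167
Multiplying each by 6 gives whole numbers: C 6.00, H 13.00

C6H13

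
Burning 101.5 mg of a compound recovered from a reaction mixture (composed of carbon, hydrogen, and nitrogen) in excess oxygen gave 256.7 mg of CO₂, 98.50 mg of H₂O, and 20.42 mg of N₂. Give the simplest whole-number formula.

mol C = 0.2567 g CO₂ ÷ 44.009 g/mol = 0.0058329 mol
mol H = 2 × 0.09850 g H₂O ÷ 18.015 g/mol = 0.010935 mol
mol N = 2 × 0.02042 g N₂ ÷ 28.014 g/mol = 0.0014578 mol
Divide by the smallest (0.0014578 mol): C 4.001, H 7.501, N 1.000
Multiplying each by 2 gives whole numbers: C 8.00, H 15.00, N 2.00

C8H15N2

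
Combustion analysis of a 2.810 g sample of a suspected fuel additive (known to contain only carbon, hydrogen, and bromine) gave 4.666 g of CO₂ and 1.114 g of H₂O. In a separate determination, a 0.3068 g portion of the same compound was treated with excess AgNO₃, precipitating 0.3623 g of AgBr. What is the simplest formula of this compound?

mol C = 4.666 g CO₂ ÷ 44.009 g/mol = 0.10602 mol
mol H = 2 × 1.114 g H₂O ÷ 18.015 g/mol = 0.12367 mol
From the AgBr data: mol Br per gram of compound = (0.3623 ÷ 187.772) ÷ 0.3068 = 0.0062890 mol/g, so in the 2.810 g combustion sample mol Br = 0.017672 mol
Divide by the smallest (0.017672 mol): C 5.999, H 6.998, Br 1.000

C6H7Br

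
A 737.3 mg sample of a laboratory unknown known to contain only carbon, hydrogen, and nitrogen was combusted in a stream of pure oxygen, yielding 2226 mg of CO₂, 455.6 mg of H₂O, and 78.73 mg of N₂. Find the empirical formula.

mol C = 2.226 g CO₂ ÷ 44.009 g/mol = 0.050581 mol
mol H = 2 × 0.4556 g H₂O ÷ 18.015 g/mol = 0.050580 mol
mol N = 2 × 0.07873 g N₂ ÷ 28.014 g/mol = 0.0056208 mol
Divide by the smallest (0.0056208 mol): C 8.999, H 8.999, N 1.000

C9H9N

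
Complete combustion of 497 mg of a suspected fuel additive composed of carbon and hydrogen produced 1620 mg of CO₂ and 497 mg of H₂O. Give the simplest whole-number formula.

C2H3

mol C = 1.62 g CO₂ ÷ 44.009 g/mol = 0.03681 mol
mol H = 2 × 0.497 g H₂O ÷ 18.015 g/mol = 0.05518 mol
Divide by the smallest (0.03681 mol): C 1.000, H 1.499
Multiplying each by 2 gives whole numbers: C 2.00, H 3.00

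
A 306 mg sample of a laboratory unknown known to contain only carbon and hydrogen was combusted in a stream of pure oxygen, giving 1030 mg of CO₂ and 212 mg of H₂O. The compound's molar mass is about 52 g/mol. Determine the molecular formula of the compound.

C4H4

mol C = 1.03 g CO₂ ÷ 44.009 g/mol = 0.02340 mol
mol H = 2 × 0.212 g H₂O ÷ 18.015 g/mol = 0.02354 mol
Divide by the smallest (0.02340 mol): C 1.000, H 1.006
Empirical formula: CH
Empirical-formula mass = 13.02 g/mol; 52 ÷ 13.02 ≈ 4, so the molecular formula is C4H4.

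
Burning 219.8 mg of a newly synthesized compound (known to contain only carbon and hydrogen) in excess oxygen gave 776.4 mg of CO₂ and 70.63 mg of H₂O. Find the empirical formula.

C9H4

mol C = 0.7764 g CO₂ ÷ 44.009 g/mol = 0.017642 mol
mol H = 2 × 0.07063 g H₂O ÷ 18.015 g/mol = 0.0078412 mol
Divide by the smallest (0.0078412 mol): C 2.250, H 1.000
Multiplying each by 4 gives whole numbers: C 9.00, H 4.00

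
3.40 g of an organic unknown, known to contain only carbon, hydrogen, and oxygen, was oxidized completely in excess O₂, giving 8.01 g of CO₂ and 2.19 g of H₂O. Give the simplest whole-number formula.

C3H4O

mol C = 8.01 g CO₂ ÷ 44.009 g/mol = 0.1820 mol
mol H = 2 × 2.19 g H₂O ÷ 18.015 g/mol = 0.2431 mol
mass O = 3.40 − (2.186 + 0.2451) = 0.9688 g → mol O = 0.9688 ÷ 15.999 = 0.06056 mol
Divide by the smallest (0.06056 mol): C 3.006, H 4.015, O 1.000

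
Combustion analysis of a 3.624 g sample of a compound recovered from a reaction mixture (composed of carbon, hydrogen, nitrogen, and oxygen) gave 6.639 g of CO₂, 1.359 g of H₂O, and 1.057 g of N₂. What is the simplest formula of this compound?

C4H4N2O

mol C = 6.639 g CO₂ ÷ 44.009 g/mol = 0.15086 mol
mol H = 2 × 1.359 g H₂O ÷ 18.015 g/mol = 0.15087 mol
mol N = 2 × 1.057 g N₂ ÷ 28.014 g/mol = 0.075462 mol
mass O = 3.624 − (1.8119 + 0.15208 + 1.0570) = 0.60299 g → mol O = 0.60299 ÷ 15.999 = 0.037689 mol
Divide by the smallest (0.037689 mol): C 4.003, H 4.003, N 2.002, O 1.000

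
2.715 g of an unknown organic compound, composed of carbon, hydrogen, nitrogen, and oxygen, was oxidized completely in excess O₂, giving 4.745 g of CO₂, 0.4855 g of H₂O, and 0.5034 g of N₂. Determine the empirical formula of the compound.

C6H3N2O3

mol C = 4.745 g CO₂ ÷ 44.009 g/mol = 0.10782 mol
mol H = 2 × 0.4855 g H₂O ÷ 18.015 g/mol = 0.053900 mol
mol N = 2 × 0.5034 g N₂ ÷ 28.014 g/mol = 0.035939 mol
mass O = 2.715 − (1.2950 + 0.054331 + 0.50340) = 0.86226 g → mol O = 0.86226 ÷ 15.999 = 0.053894 mol
Divide by the smallest (0.035939 mol): C 3.000, H 1.500, N 1.000, O 1.500
Multiplying each by 2 gives whole numbers: C 6.00, H 3.00, N 2.00, O 3.00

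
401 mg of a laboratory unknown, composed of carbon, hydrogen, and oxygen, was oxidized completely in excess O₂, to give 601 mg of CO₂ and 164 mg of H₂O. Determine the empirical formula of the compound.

C3H4O3

mol C = 0.601 g CO₂ ÷ 44.009 g/mol = 0.01366 mol
mol H = 2 × 0.164 g H₂O ÷ 18.015 g/mol = 0.01821 mol
mass O = 0.401 − (0.1640 + 0.01835) = 0.2186 g → mol O = 0.2186 ÷ 15.999 = 0.01366 mol
Divide by the smallest (0.01366 mol): C 1.000, H 1.333, O 1.001
Multiplying each by 3 gives whole numbers: C 3.00, H 4.00, O 3.00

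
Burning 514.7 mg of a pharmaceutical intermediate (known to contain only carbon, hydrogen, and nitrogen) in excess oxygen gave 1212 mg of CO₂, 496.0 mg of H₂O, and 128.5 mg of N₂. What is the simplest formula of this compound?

C3H6N

mol C = 1.212 g CO₂ ÷ 44.009 g/mol = 0.027540 mol
mol H = 2 × 0.4960 g H₂O ÷ 18.015 g/mol = 0.055065 mol
mol N = 2 × 0.1285 g N₂ ÷ 28.014 g/mol = 0.0091740 mol
Divide by the smallest (0.0091740 mol): C 3.002, H 6.002, N 1.000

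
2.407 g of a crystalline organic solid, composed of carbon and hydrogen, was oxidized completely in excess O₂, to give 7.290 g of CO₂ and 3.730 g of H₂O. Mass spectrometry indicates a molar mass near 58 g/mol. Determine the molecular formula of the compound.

mol C = 7.290 g CO₂ ÷ 44.009 g/mol = 0.16565 mol
mol H = 2 × 3.730 g H₂O ÷ 18.015 g/mol = 0.41410 mol
Divide by the smallest (0.16565 mol): C 1.000, H 2.500
Multiplying each by 2 gives whole numbers: C 2.00, H 5.00
Empirical formula: C2H5
Empirical-formula mass = 29.06 g/mol; 58 ÷ 29.06 ≈ 2, so the molecular formula is C4H10.

C4H10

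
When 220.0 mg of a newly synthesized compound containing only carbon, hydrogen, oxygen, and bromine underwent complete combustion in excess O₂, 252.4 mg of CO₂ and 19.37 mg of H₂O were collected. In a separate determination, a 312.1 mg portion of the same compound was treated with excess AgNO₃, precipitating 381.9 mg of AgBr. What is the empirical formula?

C8H3Br2O3

mol C = 0.2524 g CO₂ ÷ 44.009 g/mol = 0.0057352 mol
mol H = 2 × 0.01937 g H₂O ÷ 18.015 g/mol = 0.0021504 mol
From the AgBr data: mol Br per gram of compound = (0.3819 ÷ 187.772) ÷ 0.3121 = 0.0065167 mol/g, so in the 0.2200 g combustion sample mol Br = 0.0014337 mol
mass O = 0.2200 − (0.068885 + 0.0021676 + 0.11456) = 0.034391 g → mol O = 0.034391 ÷ 15.999 = 0.0021496 mol
Divide by the smallest (0.0014337 mol): C 4.000, H 1.500, Br 1.000, O 1.499
Multiplying each by 2 gives whole numbers: C 8.00, H 3.00, Br 2.00, O 3.00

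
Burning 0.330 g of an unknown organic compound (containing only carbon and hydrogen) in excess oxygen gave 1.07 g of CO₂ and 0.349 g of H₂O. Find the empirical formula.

mol C = 1.07 g CO₂ ÷ 44.009 g/mol = 0.02431 mol
mol H = 2 × 0.349 g H₂O ÷ 18.015 g/mol = 0.03875 mol
Divide by the smallest (0.02431 mol): C 1.000, H 1.594
Multiplying each by 5 gives whole numbers: C 5.00, H 7.97

C5H8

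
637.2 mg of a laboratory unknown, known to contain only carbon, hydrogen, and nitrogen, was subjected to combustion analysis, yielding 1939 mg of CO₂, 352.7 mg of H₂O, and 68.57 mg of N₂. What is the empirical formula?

mol C = 1.939 g CO₂ ÷ 44.009 g/mol = 0.044059 mol
mol H = 2 × 0.3527 g H₂O ÷ 18.015 g/mol = 0.039156 mol
mol N = 2 × 0.06857 g N₂ ÷ 28.014 g/mol = 0.0048954 mol
Divide by the smallest (0.0048954 mol): C 9.000, H 7.999, N 1.000

C9H8N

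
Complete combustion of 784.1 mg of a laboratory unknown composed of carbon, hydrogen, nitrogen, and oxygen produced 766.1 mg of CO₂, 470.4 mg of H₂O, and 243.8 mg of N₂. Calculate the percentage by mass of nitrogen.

mol C = 0.7661 g CO₂ ÷ 44.009 g/mol = 0.017408 mol
mol H = 2 × 0.4704 g H₂O ÷ 18.015 g/mol = 0.052223 mol
mol N = 2 × 0.2438 g N₂ ÷ 28.014 g/mol = 0.017406 mol
mass O = 0.7841 − (0.20909 + 0.052641 + 0.24380) = 0.27857 g → mol O = 0.27857 ÷ 15.999 = 0.017412 mol
mass % N = 0.24380 g ÷ 0.7841 g × 100%

31.09%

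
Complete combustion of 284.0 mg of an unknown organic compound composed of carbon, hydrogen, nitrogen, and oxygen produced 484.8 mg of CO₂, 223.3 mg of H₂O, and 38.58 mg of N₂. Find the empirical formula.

mol C = 0.4848 g CO₂ ÷ 44.009 g/mol = 0.011016 mol
mol H = 2 × 0.2233 g H₂O ÷ 18.015 g/mol = 0.024790 mol
mol N = 2 × 0.03858 g N₂ ÷ 28.014 g/mol = 0.0027543 mol
mass O = 0.2840 − (0.13231 + 0.024989 + 0.038580) = 0.088119 g → mol O = 0.088119 ÷ 15.999 = 0.0055078 mol
Divide by the smallest (0.0027543 mol): C 3.999, H 9.001, N 1.000, O 2.000

C4H9NO2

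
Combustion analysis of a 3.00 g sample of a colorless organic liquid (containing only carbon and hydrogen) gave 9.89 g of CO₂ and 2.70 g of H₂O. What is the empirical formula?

mol C = 9.89 g CO₂ ÷ 44.009 g/mol = 0.2247 mol
mol H = 2 × 2.70 g H₂O ÷ 18.015 g/mol = 0.2998 mol
Divide by the smallest (0.2247 mol): C 1.000, H 1.334
Multiplying each by 3 gives whole numbers: C 3.00, H 4.00

C3H4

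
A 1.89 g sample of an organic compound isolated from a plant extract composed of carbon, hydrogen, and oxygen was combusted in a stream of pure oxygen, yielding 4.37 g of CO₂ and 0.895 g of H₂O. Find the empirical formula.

C8H8O3

mol C = 4.37 g CO₂ ÷ 44.009 g/mol = 0.09930 mol
mol H = 2 × 0.895 g H₂O ÷ 18.015 g/mol = 0.09936 mol
mass O = 1.89 − (1.193 + 0.1002) = 0.5972 g → mol O = 0.5972 ÷ 15.999 = 0.03733 mol
Divide by the smallest (0.03733 mol): C 2.660, H 2.662, O 1.000
Multiplying each by 3 gives whole numbers: C 7.98, H 7.99, O 3.00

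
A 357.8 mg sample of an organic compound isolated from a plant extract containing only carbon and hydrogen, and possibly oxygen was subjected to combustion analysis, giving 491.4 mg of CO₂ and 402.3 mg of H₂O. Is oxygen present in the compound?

yes

mol C = 0.4914 g CO₂ ÷ 44.009 g/mol = 0.011166 mol
mol H = 2 × 0.4023 g H₂O ÷ 18.015 g/mol = 0.044663 mol
C and H account for only 0.17913 g of the 0.3578 g sample; the remaining 0.17867 g must be oxygen.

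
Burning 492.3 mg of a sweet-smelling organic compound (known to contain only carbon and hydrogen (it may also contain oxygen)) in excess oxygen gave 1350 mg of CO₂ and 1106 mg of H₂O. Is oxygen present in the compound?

no

mol C = 1.350 g CO₂ ÷ 44.009 g/mol = 0.030676 mol
mol H = 2 × 1.106 g H₂O ÷ 18.015 g/mol = 0.12279 mol
C and H together account for 0.49221 g — essentially the entire 0.4923 g sample — so the compound contains no oxygen.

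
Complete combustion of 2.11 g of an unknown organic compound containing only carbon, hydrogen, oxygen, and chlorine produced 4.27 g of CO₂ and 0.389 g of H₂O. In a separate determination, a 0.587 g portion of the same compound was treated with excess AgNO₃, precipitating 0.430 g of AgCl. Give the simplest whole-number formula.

mol C = 4.27 g CO₂ ÷ 44.009 g/mol = 0.09703 mol
mol H = 2 × 0.389 g H₂O ÷ 18.015 g/mol = 0.04319 mol
From the AgCl data: mol Cl per gram of compound = (0.430 ÷ 143.318) ÷ 0.587 = 0.005111 mol/g, so in the 2.11 g combustion sample mol Cl = 0.01078 mol
mass O = 2.11 − (1.165 + 0.04353 + 0.3823) = 0.5188 g → mol O = 0.5188 ÷ 15.999 = 0.03243 mol
Divide by the smallest (0.01078 mol): C 8.997, H 4.004, Cl 1.000, O 3.007

C9H4ClO3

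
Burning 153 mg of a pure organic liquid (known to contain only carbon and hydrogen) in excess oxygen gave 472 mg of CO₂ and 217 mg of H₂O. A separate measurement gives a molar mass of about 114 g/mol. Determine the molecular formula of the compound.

mol C = 0.472 g CO₂ ÷ 44.009 g/mol = 0.01073 mol
mol H = 2 × 0.217 g H₂O ÷ 18.015 g/mol = 0.02409 mol
Divide by the smallest (0.01073 mol): C 1.000, H 2.246
Multiplying each by 4 gives whole numbers: C 4.00, H 8.98
Empirical formula: C4H9
Empirical-formula mass = 57.12 g/mol; 114 ÷ 57.12 ≈ 2, so the molecular formula is C8H18.

C8H18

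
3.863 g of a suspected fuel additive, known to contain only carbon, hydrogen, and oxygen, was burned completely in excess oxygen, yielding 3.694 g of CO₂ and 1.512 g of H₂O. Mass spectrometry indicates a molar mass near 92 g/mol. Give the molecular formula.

mol C = 3.694 g CO₂ ÷ 44.009 g/mol = 0.083937 mol
mol H = 2 × 1.512 g H₂O ÷ 18.015 g/mol = 0.16786 mol
mass O = 3.863 − (1.0082 + 0.16920) = 2.6856 g → mol O = 2.6856 ÷ 15.999 = 0.16786 mol
Divide by the smallest (0.083937 mol): C 1.000, H 2.000, O 2.000
Empirical formula: CH2O2
Empirical-formula mass = 46.02 g/mol; 92 ÷ 46.02 ≈ 2, so the molecular formula is C2H4O4.

C2H4O4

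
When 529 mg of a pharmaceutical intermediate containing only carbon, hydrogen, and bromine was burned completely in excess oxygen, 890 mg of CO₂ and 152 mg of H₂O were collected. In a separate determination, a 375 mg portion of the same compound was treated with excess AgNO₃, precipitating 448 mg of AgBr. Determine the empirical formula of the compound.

C6H5Br

mol C = 0.890 g CO₂ ÷ 44.009 g/mol = 0.02022 mol
mol H = 2 × 0.152 g H₂O ÷ 18.015 g/mol = 0.01687 mol
From the AgBr data: mol Br per gram of compound = (0.448 ÷ 187.772) ÷ 0.375 = 0.006362 mol/g, so in the 0.529 g combustion sample mol Br = 0.003366 mol
Divide by the smallest (0.003366 mol): C 6.009, H 5.014, Br 1.000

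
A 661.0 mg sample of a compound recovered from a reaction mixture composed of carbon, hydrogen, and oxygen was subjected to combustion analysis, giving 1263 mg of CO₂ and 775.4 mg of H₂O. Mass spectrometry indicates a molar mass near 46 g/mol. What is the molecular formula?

C2H6O

mol C = 1.263 g CO₂ ÷ 44.009 g/mol = 0.028699 mol
mol H = 2 × 0.7754 g H₂O ÷ 18.015 g/mol = 0.086084 mol
mass O = 0.6610 − (0.34470 + 0.086772) = 0.22953 g → mol O = 0.22953 ÷ 15.999 = 0.014346 mol
Divide by the smallest (0.014346 mol): C 2.000, H 6.000, O 1.000
Empirical formula: C2H6O
Empirical-formula mass = 46.07 g/mol; 46 ÷ 46.07 ≈ 1, so the molecular formula is C2H6O.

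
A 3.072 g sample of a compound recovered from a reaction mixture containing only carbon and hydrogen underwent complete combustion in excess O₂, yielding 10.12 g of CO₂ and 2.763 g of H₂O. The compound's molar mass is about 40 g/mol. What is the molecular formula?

C3H4

mol C = 10.12 g CO₂ ÷ 44.009 g/mol = 0.22995 mol
mol H = 2 × 2.763 g H₂O ÷ 18.015 g/mol = 0.30674 mol
Divide by the smallest (0.22995 mol): C 1.000, H 1.334
Multiplying each by 3 gives whole numbers: C 3.00, H 4.00
Empirical formula: C3H4
Empirical-formula mass = 40.06 g/mol; 40 ÷ 40.06 ≈ 1, so the molecular formula is C3H4.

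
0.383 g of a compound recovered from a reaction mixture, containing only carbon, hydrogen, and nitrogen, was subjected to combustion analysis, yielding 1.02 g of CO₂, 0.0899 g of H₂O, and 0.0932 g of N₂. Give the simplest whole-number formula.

C7H3N2

mol C = 1.02 g CO₂ ÷ 44.009 g/mol = 0.02318 mol
mol H = 2 × 0.0899 g H₂O ÷ 18.015 g/mol = 0.009981 mol
mol N = 2 × 0.0932 g N₂ ÷ 28.014 g/mol = 0.006654 mol
Divide by the smallest (0.006654 mol): C 3.483, H 1.500, N 1.000
Multiplying each by 2 gives whole numbers: C 6.97, H 3.00, N 2.00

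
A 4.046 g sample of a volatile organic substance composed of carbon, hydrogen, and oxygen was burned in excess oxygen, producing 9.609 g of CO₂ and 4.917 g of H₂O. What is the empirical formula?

C4H10O

mol C = 9.609 g CO₂ ÷ 44.009 g/mol = 0.21834 mol
mol H = 2 × 4.917 g H₂O ÷ 18.015 g/mol = 0.54588 mol
mass O = 4.046 − (2.6225 + 0.55025) = 0.87325 g → mol O = 0.87325 ÷ 15.999 = 0.054582 mol
Divide by the smallest (0.054582 mol): C 4.000, H 10.001, O 1.000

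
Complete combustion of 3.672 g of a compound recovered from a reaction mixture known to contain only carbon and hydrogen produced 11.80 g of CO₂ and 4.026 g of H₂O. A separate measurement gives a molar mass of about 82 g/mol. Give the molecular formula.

C6H10

mol C = 11.80 g CO₂ ÷ 44.009 g/mol = 0.26813 mol
mol H = 2 × 4.026 g H₂O ÷ 18.015 g/mol = 0.44696 mol
Divide by the smallest (0.26813 mol): C 1.000, H 1.667
Multiplying each by 3 gives whole numbers: C 3.00, H 5.00
Empirical formula: C3H5
Empirical-formula mass = 41.07 g/mol; 82 ÷ 41.07 ≈ 2, so the molecular formula is C6H10.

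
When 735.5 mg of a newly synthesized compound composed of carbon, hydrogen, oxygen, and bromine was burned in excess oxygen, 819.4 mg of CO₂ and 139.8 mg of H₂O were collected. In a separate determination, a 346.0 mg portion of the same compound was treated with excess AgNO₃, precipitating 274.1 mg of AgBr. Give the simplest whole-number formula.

C6H5BrO5

mol C = 0.8194 g CO₂ ÷ 44.009 g/mol = 0.018619 mol
mol H = 2 × 0.1398 g H₂O ÷ 18.015 g/mol = 0.015520 mol
From the AgBr data: mol Br per gram of compound = (0.2741 ÷ 187.772) ÷ 0.3460 = 0.0042189 mol/g, so in the 0.7355 g combustion sample mol Br = 0.0031030 mol
mass O = 0.7355 − (0.22363 + 0.015645 + 0.24794) = 0.24828 g → mol O = 0.24828 ÷ 15.999 = 0.015518 mol
Divide by the smallest (0.0031030 mol): C 6.000, H 5.002, Br 1.000, O 5.001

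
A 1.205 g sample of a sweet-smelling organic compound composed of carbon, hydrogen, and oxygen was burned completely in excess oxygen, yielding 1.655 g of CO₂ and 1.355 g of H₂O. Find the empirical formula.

mol C = 1.655 g CO₂ ÷ 44.009 g/mol = 0.037606 mol
mol H = 2 × 1.355 g H₂O ÷ 18.015 g/mol = 0.15043 mol
mass O = 1.205 − (0.45168 + 0.15163) = 0.60168 g → mol O = 0.60168 ÷ 15.999 = 0.037607 mol
Divide by the smallest (0.037606 mol): C 1.000, H 4.000, O 1.000

CH4O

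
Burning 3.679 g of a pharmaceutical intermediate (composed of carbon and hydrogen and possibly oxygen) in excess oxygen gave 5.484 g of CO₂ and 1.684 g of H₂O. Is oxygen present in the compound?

mol C = 5.484 g CO₂ ÷ 44.009 g/mol = 0.12461 mol
mol H = 2 × 1.684 g H₂O ÷ 18.015 g/mol = 0.18696 mol
C and H account for only 1.6852 g of the 3.679 g sample; the remaining 1.9938 g must be oxygen.

yes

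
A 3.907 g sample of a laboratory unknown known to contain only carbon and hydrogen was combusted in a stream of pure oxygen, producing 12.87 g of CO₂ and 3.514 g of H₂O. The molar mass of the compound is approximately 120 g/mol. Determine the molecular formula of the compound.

mol C = 12.87 g CO₂ ÷ 44.009 g/mol = 0.29244 mol
mol H = 2 × 3.514 g H₂O ÷ 18.015 g/mol = 0.39012 mol
Divide by the smallest (0.29244 mol): C 1.000, H 1.334
Multiplying each by 3 gives whole numbers: C 3.00, H 4.00
Empirical formula: C3H4
Empirical-formula mass = 40.06 g/mol; 120 ÷ 40.06 ≈ 3, so the molecular formula is C9H12.

C9H12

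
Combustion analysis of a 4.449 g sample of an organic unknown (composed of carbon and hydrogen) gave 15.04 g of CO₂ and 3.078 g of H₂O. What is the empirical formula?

mol C = 15.04 g CO₂ ÷ 44.009 g/mol = 0.34175 mol
mol H = 2 × 3.078 g H₂O ÷ 18.015 g/mol = 0.34172 mol
Divide by the smallest (0.34172 mol): C 1.000, H 1.000

CH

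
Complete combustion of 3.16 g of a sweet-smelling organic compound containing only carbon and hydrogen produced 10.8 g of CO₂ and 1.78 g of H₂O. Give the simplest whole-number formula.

mol C = 10.8 g CO₂ ÷ 44.009 g/mol = 0.2454 mol
mol H = 2 × 1.78 g H₂O ÷ 18.015 g/mol = 0.1976 mol
Divide by the smallest (0.1976 mol): C 1.242, H 1.000
Multiplying each by 4 gives whole numbers: C 4.97, H 4.00

C5H4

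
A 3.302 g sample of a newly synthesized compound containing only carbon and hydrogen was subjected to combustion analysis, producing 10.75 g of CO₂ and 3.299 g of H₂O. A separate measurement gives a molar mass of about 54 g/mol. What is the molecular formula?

mol C = 10.75 g CO₂ ÷ 44.009 g/mol = 0.24427 mol
mol H = 2 × 3.299 g H₂O ÷ 18.015 g/mol = 0.36625 mol
Divide by the smallest (0.24427 mol): C 1.000, H 1.499
Multiplying each by 2 gives whole numbers: C 2.00, H 3.00
Empirical formula: C2H3
Empirical-formula mass = 27.05 g/mol; 54 ÷ 27.05 ≈ 2, so the molecular formula is C4H6.

C4H6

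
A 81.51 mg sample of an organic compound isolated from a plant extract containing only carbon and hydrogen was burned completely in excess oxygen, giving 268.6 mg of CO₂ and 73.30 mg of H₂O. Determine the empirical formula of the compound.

C3H4

mol C = 0.2686 g CO₂ ÷ 44.009 g/mol = 0.0061033 mol
mol H = 2 × 0.07330 g H₂O ÷ 18.015 g/mol = 0.0081377 mol
Divide by the smallest (0.0061033 mol): C 1.000, H 1.333
Multiplying each by 3 gives whole numbers: C 3.00, H 4.00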